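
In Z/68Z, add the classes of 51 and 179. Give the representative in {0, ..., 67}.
Reduce the summands first: 179 ≡ 43 (mod 68), so 51 + 179 ≡ 51 + 43 (mod 68). 51 + 43 = 94; 94 = 1·68 + 26, so (51 + 179) mod 68 = 26.

Final answer: 26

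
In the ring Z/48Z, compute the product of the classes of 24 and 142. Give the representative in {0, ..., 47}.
Reduce the factors first: 142 ≡ 46 (mod 48), so 24 · 142 ≡ 24 · 46 (mod 48). 24 · 46 = 1104. Dividing by 48: 1104 = 23·48 + 0. So (24 · 142) mod 48 = 0.

Final answer: 0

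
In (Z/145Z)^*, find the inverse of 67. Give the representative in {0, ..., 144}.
Apply the extended Euclidean algorithm to (145, 67), tracking rows (r, s, t) with s·145 + t·67 = r. Each division r_prev = q·r_cur + r_new produces the new row as (previous row) − q·(current row):
  row A: (145, 1, 0)   [1·145 + 0·67 = 145]
  row B: (67, 0, 1)   [0·145 + 1·67 = 67]
  145 = 2·67 + 11   → row C = row A − 2·row B = (11, 1, −2)   [check: 1·145 − 2·67 = 11]
  67 = 6·11 + 1   → row D = row B − 6·row C = (1, −6, 13)   [check: −6·145 + 13·67 = 1]
  11 = 11·1 + 0   → remainder 0, stop. gcd = 1 (last nonzero row D).
The gcd is 1, so 67 is invertible mod 145. The last nonzero row gives −6·145 + 13·67 = 1, so t = 13. So 67^(−1) ≡ 13 (mod 145). Verify: 67 · 13 = 871 ≡ 1 (mod 145). ✓

Final answer: 67^(−1) ≡ 13 (mod 145)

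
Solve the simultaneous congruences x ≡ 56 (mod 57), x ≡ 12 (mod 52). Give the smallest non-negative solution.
x ≡ 740 (mod 2964); the representative in [0, 2964) is 740

The moduli 57, 52 are pairwise coprime, so by the CRT there is a unique solution mod 57·52 = 2964.
Solve by successive substitution. Start with x ≡ 56 (mod 57).
  Combine with x ≡ 12 (mod 52): write x = 56 + 57·t and require 56 + 57·t ≡ 12 (mod 52), i.e. 57·t ≡ 12 − 56 ≡ 8 (mod 52). Since 57^(−1) ≡ 21 (mod 52) (57 ≡ 5 (mod 52)), t ≡ 21·8 ≡ 12 (mod 52). So x ≡ 56 + 57·12 = 740 (mod 2964).
Unique solution in [0, 2964): x = 740.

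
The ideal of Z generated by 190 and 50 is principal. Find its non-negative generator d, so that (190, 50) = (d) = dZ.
In the PID Z, (a, b) is generated by gcd(a, b). Compute gcd(190, 50) with the extended Euclidean algorithm, tracking rows (r, s, t) with s·190 + t·50 = r:
  row A: (190, 1, 0)   [1·190 + 0·50 = 190]
  row B: (50, 0, 1)   [0·190 + 1·50 = 50]
  190 = 3·50 + 40   → row C = row A − 3·row B = (40, 1, −3)   [check: 1·190 − 3·50 = 40]
  50 = 1·40 + 10   → row D = row B − 1·row C = (10, −1, 4)   [check: −1·190 + 4·50 = 10]
  40 = 4·10 + 0   → remainder 0, stop. gcd = 10 (last nonzero row D).
So gcd(190, 50) = 10, with Bézout identity −1·190 + 4·50 = 10. Containment (⊇): the Bézout identity exhibits 10 as an element of (190, 50), giving (10) ⊆ (190, 50). Containment (⊆): since 10 | 190 and 10 | 50 (190 = 10·19, 50 = 10·5), every Z-linear combination of 190 and 50 is divisible by 10, so (190, 50) ⊆ (10). Therefore (190, 50) = (10), d = 10.

Final answer: (190, 50) = (10); d = 10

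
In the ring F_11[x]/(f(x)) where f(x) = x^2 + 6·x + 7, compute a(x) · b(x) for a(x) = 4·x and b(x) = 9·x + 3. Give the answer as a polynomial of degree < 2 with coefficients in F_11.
Multiply as integer polynomials: a · b = 36·x^2 + 12·x. Reducing coefficients mod 11: a · b ≡ 3·x^2 + x. Now divide by f(x) = x^2 + 6·x + 7 in F_11[x], eliminating the leading term at each step:
  leading term 3·x^2: subtract (3)·f(x) = 3·x^2 + 7·x + 10, leaving 5·x + 1 (coefficients mod 11)
The degree is now < 2, so this is the remainder. Hence a · b ≡ 5·x + 1 in F_11[x]/(f).

Final answer: a · b ≡ 5·x + 1 (mod f(x))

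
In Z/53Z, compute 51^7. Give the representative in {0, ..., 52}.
31

Use repeated squaring. Binary(7) = 111. Walk through the bits of the exponent 7 left-to-right: at each bit after the leading one, square the running value, then multiply by 51 if the bit is 1 (always reducing mod 53):
  bit 1 = 1 (leading): start with 51.
  bit 2 = 1: square 51^2 = 2601 ≡ 4; bit is 1, so multiply 4·51 = 204 ≡ 45 (mod 53).
  bit 3 = 1: square 45^2 = 2025 ≡ 11; bit is 1, so multiply 11·51 = 561 ≡ 31 (mod 53).
Final value: 51^7 ≡ 31 (mod 53).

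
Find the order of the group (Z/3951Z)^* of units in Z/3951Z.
|(Z/3951Z)^*| = 2628

(Z/3951Z)^* consists of the classes a with gcd(a, 3951) = 1, so its order is φ(3951). φ is multiplicative, with φ(p^e) = p^e − p^(e−1). Factorise 3951 = 3^2 · 439. Then
  φ(3951) = (3^2 − 3^1) · (439 − 1) = 6 · 438 = 2628.
Thus |(Z/3951Z)^*| = 2628.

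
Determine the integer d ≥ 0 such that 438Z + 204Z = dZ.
(438, 204) = (6); d = 6

In the PID Z, (a, b) is generated by gcd(a, b). Compute gcd(438, 204) with the extended Euclidean algorithm, tracking rows (r, s, t) with s·438 + t·204 = r:
  row A: (438, 1, 0)   [1·438 + 0·204 = 438]
  row B: (204, 0, 1)   [0·438 + 1·204 = 204]
  438 = 2·204 + 30   → row C = row A − 2·row B = (30, 1, −2)   [check: 1·438 − 2·204 = 30]
  204 = 6·30 + 24   → row D = row B − 6·row C = (24, −6, 13)   [check: −6·438 + 13·204 = 24]
  30 = 1·24 + 6   → row E = row C − 1·row D = (6, 7, −15)   [check: 7·438 − 15·204 = 6]
  24 = 4·6 + 0   → remainder 0, stop. gcd = 6 (last nonzero row E).
So gcd(438, 204) = 6, with Bézout identity 7·438 − 15·204 = 6. Containment (⊇): the Bézout identity exhibits 6 as an element of (438, 204), giving (6) ⊆ (438, 204). Containment (⊆): since 6 | 438 and 6 | 204 (438 = 6·73, 204 = 6·34), every Z-linear combination of 438 and 204 is divisible by 6, so (438, 204) ⊆ (6). Therefore (438, 204) = (6), d = 6.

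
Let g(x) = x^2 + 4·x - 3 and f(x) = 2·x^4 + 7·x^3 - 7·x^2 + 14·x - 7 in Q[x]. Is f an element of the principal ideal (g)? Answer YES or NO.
In Q[x] the ideal (g) consists of all multiples of g, so f ∈ (g) iff g | f, i.e. iff the remainder of f on division by g is 0. Divide f by g (g is monic, so eliminate the leading term of the running remainder at each step):
  leading term 2·x^4: subtract (2·x^2)·g(x) = 2·x^4 + 8·x^3 - 6·x^2, leaving -x^3 - x^2 + 14·x - 7
  leading term -x^3: subtract (-x)·g(x) = -x^3 - 4·x^2 + 3·x, leaving 3·x^2 + 11·x - 7
  leading term 3·x^2: subtract (3)·g(x) = 3·x^2 + 12·x - 9, leaving 2 - x
The remainder r(x) = 2 - x ≠ 0 (and deg r < deg g), so g ∤ f, i.e. f ∉ (g).

Final answer: NO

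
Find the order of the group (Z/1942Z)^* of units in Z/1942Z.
(Z/1942Z)^* consists of the classes a with gcd(a, 1942) = 1, so its order is φ(1942). φ is multiplicative, with φ(p^e) = p^e − p^(e−1). Factorise 1942 = 2 · 971. Then
  φ(1942) = (2 − 1) · (971 − 1) = 1 · 970 = 970.
Thus |(Z/1942Z)^*| = 970.

Final answer: |(Z/1942Z)^*| = 970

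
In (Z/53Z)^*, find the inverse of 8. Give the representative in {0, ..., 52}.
8^(−1) ≡ 20 (mod 53)

Apply the extended Euclidean algorithm to (53, 8), tracking rows (r, s, t) with s·53 + t·8 = r. Each division r_prev = q·r_cur + r_new produces the new row as (previous row) − q·(current row):
  row A: (53, 1, 0)   [1·53 + 0·8 = 53]
  row B: (8, 0, 1)   [0·53 + 1·8 = 8]
  53 = 6·8 + 5   → row C = row A − 6·row B = (5, 1, −6)   [check: 1·53 − 6·8 = 5]
  8 = 1·5 + 3   → row D = row B − 1·row C = (3, −1, 7)   [check: −1·53 + 7·8 = 3]
  5 = 1·3 + 2   → row E = row C − 1·row D = (2, 2, −13)   [check: 2·53 − 13·8 = 2]
  3 = 1·2 + 1   → row F = row D − 1·row E = (1, −3, 20)   [check: −3·53 + 20·8 = 1]
  2 = 2·1 + 0   → remainder 0, stop. gcd = 1 (last nonzero row F).
The gcd is 1, so 8 is invertible mod 53. The last nonzero row gives −3·53 + 20·8 = 1, so t = 20. So 8^(−1) ≡ 20 (mod 53). Verify: 8 · 20 = 160 ≡ 1 (mod 53). ✓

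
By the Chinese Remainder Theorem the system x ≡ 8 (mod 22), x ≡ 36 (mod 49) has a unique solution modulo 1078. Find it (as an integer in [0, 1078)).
x ≡ 624 (mod 1078); the representative in [0, 1078) is 624

The moduli 22, 49 are pairwise coprime, so by the CRT there is a unique solution mod 22·49 = 1078.
Solve by successive substitution. Start with x ≡ 8 (mod 22).
  Combine with x ≡ 36 (mod 49): write x = 8 + 22·t and require 8 + 22·t ≡ 36 (mod 49), i.e. 22·t ≡ 36 − 8 ≡ 28 (mod 49). Since 22^(−1) ≡ 29 (mod 49), t ≡ 29·28 ≡ 28 (mod 49). So x ≡ 8 + 22·28 = 624 (mod 1078).
Unique solution in [0, 1078): x = 624.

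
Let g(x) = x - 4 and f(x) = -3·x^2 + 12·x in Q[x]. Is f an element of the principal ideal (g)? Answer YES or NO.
In Q[x] the ideal (g) consists of all multiples of g, so f ∈ (g) iff g | f, i.e. iff the remainder of f on division by g is 0. Divide f by g (g is monic, so eliminate the leading term of the running remainder at each step):
  leading term -3·x^2: subtract (-3·x)·g(x) = -3·x^2 + 12·x, leaving 0
The remainder is 0, so f(x) = g(x) · h(x) with h(x) = -3·x. Hence g | f, i.e. f ∈ (g).

Final answer: YES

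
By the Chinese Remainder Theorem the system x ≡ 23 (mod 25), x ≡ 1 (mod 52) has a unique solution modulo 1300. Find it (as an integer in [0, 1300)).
The moduli 25, 52 are pairwise coprime, so by the CRT there is a unique solution mod 25·52 = 1300.
Solve by successive substitution. Start with x ≡ 23 (mod 25).
  Combine with x ≡ 1 (mod 52): write x = 23 + 25·t and require 23 + 25·t ≡ 1 (mod 52), i.e. 25·t ≡ 1 − 23 ≡ 30 (mod 52). Since 25^(−1) ≡ 25 (mod 52), t ≡ 25·30 ≡ 22 (mod 52). So x ≡ 23 + 25·22 = 573 (mod 1300).
Unique solution in [0, 1300): x = 573.

Final answer: x ≡ 573 (mod 1300); the representative in [0, 1300) is 573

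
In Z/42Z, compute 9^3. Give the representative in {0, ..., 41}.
Use repeated squaring. Binary(3) = 11. Walk through the bits of the exponent 3 left-to-right: at each bit after the leading one, square the running value, then multiply by 9 if the bit is 1 (always reducing mod 42):
  bit 1 = 1 (leading): start with 9.
  bit 2 = 1: square 9^2 = 81 ≡ 39; bit is 1, so multiply 39·9 = 351 ≡ 15 (mod 42).
Final value: 9^3 ≡ 15 (mod 42).

Final answer: 15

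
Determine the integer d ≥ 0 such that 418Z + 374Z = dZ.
In the PID Z, (a, b) is generated by gcd(a, b). Compute gcd(418, 374) with the extended Euclidean algorithm, tracking rows (r, s, t) with s·418 + t·374 = r:
  row A: (418, 1, 0)   [1·418 + 0·374 = 418]
  row B: (374, 0, 1)   [0·418 + 1·374 = 374]
  418 = 1·374 + 44   → row C = row A − 1·row B = (44, 1, −1)   [check: 1·418 − 1·374 = 44]
  374 = 8·44 + 22   → row D = row B − 8·row C = (22, −8, 9)   [check: −8·418 + 9·374 = 22]
  44 = 2·22 + 0   → remainder 0, stop. gcd = 22 (last nonzero row D).
So gcd(418, 374) = 22, with Bézout identity −8·418 + 9·374 = 22. Containment (⊇): the Bézout identity exhibits 22 as an element of (418, 374), giving (22) ⊆ (418, 374). Containment (⊆): since 22 | 418 and 22 | 374 (418 = 22·19, 374 = 22·17), every Z-linear combination of 418 and 374 is divisible by 22, so (418, 374) ⊆ (22). Therefore (418, 374) = (22), d = 22.

Final answer: (418, 374) = (22); d = 22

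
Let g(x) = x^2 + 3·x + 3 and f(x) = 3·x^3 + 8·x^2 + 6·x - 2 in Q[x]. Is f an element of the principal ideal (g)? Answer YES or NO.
NO

In Q[x] the ideal (g) consists of all multiples of g, so f ∈ (g) iff g | f, i.e. iff the remainder of f on division by g is 0. Divide f by g (g is monic, so eliminate the leading term of the running remainder at each step):
  leading term 3·x^3: subtract (3·x)·g(x) = 3·x^3 + 9·x^2 + 9·x, leaving -x^2 - 3·x - 2
  leading term -x^2: subtract (-1)·g(x) = -x^2 - 3·x - 3, leaving 1
The remainder r(x) = 1 ≠ 0 (and deg r < deg g), so g ∤ f, i.e. f ∉ (g).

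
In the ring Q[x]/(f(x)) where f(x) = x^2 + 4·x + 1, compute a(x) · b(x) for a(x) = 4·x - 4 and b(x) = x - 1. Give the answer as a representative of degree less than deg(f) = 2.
First multiply in Q[x] without reducing: a · b = 4·x^2 - 8·x + 4. Now divide by f(x) = x^2 + 4·x + 1, eliminating the leading term at each step:
  leading term 4·x^2: subtract (4)·f(x) = 4·x^2 + 16·x + 4, leaving -24·x
The degree is now < 2, so this is the remainder. Hence a · b ≡ -24·x in Q[x]/(f).

Final answer: a · b ≡ -24·x (mod f(x))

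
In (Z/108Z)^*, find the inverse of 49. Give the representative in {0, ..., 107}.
Apply the extended Euclidean algorithm to (108, 49), tracking rows (r, s, t) with s·108 + t·49 = r. Each division r_prev = q·r_cur + r_new produces the new row as (previous row) − q·(current row):
  row A: (108, 1, 0)   [1·108 + 0·49 = 108]
  row B: (49, 0, 1)   [0·108 + 1·49 = 49]
  108 = 2·49 + 10   → row C = row A − 2·row B = (10, 1, −2)   [check: 1·108 − 2·49 = 10]
  49 = 4·10 + 9   → row D = row B − 4·row C = (9, −4, 9)   [check: −4·108 + 9·49 = 9]
  10 = 1·9 + 1   → row E = row C − 1·row D = (1, 5, −11)   [check: 5·108 − 11·49 = 1]
  9 = 9·1 + 0   → remainder 0, stop. gcd = 1 (last nonzero row E).
The gcd is 1, so 49 is invertible mod 108. The last nonzero row gives 5·108 − 11·49 = 1, so t = −11. So 49^(−1) ≡ −11 ≡ 97 (mod 108). Verify: 49 · 97 = 4753 ≡ 1 (mod 108). ✓

Final answer: 49^(−1) ≡ 97 (mod 108)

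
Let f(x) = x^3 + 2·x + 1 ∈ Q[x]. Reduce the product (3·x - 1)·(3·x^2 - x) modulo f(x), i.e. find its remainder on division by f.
First multiply in Q[x] without reducing: a · b = 9·x^3 - 6·x^2 + x. Now divide by f(x) = x^3 + 2·x + 1, eliminating the leading term at each step:
  leading term 9·x^3: subtract (9)·f(x) = 9·x^3 + 18·x + 9, leaving -6·x^2 - 17·x - 9
The degree is now < 3, so this is the remainder. Hence a · b ≡ -6·x^2 - 17·x - 9 in Q[x]/(f).

Final answer: a · b ≡ -6·x^2 - 17·x - 9 (mod f(x))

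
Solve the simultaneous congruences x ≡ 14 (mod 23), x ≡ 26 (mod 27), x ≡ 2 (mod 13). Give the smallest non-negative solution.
x ≡ 4292 (mod 8073); the representative in [0, 8073) is 4292

The moduli 23, 27, 13 are pairwise coprime, so by the CRT there is a unique solution mod 23·27·13 = 8073.
Solve by successive substitution. Start with x ≡ 14 (mod 23).
  Combine with x ≡ 26 (mod 27): write x = 14 + 23·t and require 14 + 23·t ≡ 26 (mod 27), i.e. 23·t ≡ 26 − 14 ≡ 12 (mod 27). Since 23^(−1) ≡ 20 (mod 27), t ≡ 20·12 ≡ 24 (mod 27). So x ≡ 14 + 23·24 = 566 (mod 621).
  Combine with x ≡ 2 (mod 13): write x = 566 + 621·t and require 566 + 621·t ≡ 2 (mod 13), i.e. 621·t ≡ 2 − 566 ≡ 8 (mod 13). Since 621^(−1) ≡ 4 (mod 13) (621 ≡ 10 (mod 13)), t ≡ 4·8 ≡ 6 (mod 13). So x ≡ 566 + 621·6 = 4292 (mod 8073).
Unique solution in [0, 8073): x = 4292.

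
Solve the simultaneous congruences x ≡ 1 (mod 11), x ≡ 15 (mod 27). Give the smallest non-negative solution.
x ≡ 177 (mod 297); the representative in [0, 297) is 177

The moduli 11, 27 are pairwise coprime, so by the CRT there is a unique solution mod 11·27 = 297.
Solve by successive substitution. Start with x ≡ 1 (mod 11).
  Combine with x ≡ 15 (mod 27): write x = 1 + 11·t and require 1 + 11·t ≡ 15 (mod 27), i.e. 11·t ≡ 15 − 1 ≡ 14 (mod 27). Since 11^(−1) ≡ 5 (mod 27), t ≡ 5·14 ≡ 16 (mod 27). So x ≡ 1 + 11·16 = 177 (mod 297).
Unique solution in [0, 297): x = 177.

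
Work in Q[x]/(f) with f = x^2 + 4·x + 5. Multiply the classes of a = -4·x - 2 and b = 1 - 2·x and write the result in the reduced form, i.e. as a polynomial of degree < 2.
a · b ≡ -32·x - 42 (mod f(x))

First multiply in Q[x] without reducing: a · b = 8·x^2 - 2. Now divide by f(x) = x^2 + 4·x + 5, eliminating the leading term at each step:
  leading term 8·x^2: subtract (8)·f(x) = 8·x^2 + 32·x + 40, leaving -32·x - 42
The degree is now < 2, so this is the remainder. Hence a · b ≡ -32·x - 42 in Q[x]/(f).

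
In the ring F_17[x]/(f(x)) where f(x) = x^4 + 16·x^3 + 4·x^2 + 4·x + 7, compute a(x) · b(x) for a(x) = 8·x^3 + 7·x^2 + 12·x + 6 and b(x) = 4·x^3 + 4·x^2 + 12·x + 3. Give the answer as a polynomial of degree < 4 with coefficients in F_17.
Multiply as integer polynomials: a · b = 32·x^6 + 60·x^5 + 172·x^4 + 180·x^3 + 189·x^2 + 108·x + 18. Reducing coefficients mod 17: a · b ≡ 15·x^6 + 9·x^5 + 2·x^4 + 10·x^3 + 2·x^2 + 6·x + 1. Now divide by f(x) = x^4 + 16·x^3 + 4·x^2 + 4·x + 7 in F_17[x], eliminating the leading term at each step:
  leading term 15·x^6: subtract (15·x^2)·f(x) = 15·x^6 + 2·x^5 + 9·x^4 + 9·x^3 + 3·x^2, leaving 7·x^5 + 10·x^4 + x^3 + 16·x^2 + 6·x + 1 (coefficients mod 17)
  leading term 7·x^5: subtract (7·x)·f(x) = 7·x^5 + 10·x^4 + 11·x^3 + 11·x^2 + 15·x, leaving 7·x^3 + 5·x^2 + 8·x + 1 (coefficients mod 17)
The degree is now < 4, so this is the remainder. Hence a · b ≡ 7·x^3 + 5·x^2 + 8·x + 1 in F_17[x]/(f).

Final answer: a · b ≡ 7·x^3 + 5·x^2 + 8·x + 1 (mod f(x))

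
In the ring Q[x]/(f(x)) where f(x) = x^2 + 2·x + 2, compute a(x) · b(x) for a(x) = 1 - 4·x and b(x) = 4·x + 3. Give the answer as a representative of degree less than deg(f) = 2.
a · b ≡ 24·x + 35 (mod f(x))

First multiply in Q[x] without reducing: a · b = -16·x^2 - 8·x + 3. Now divide by f(x) = x^2 + 2·x + 2, eliminating the leading term at each step:
  leading term -16·x^2: subtract (-16)·f(x) = -16·x^2 - 32·x - 32, leaving 24·x + 35
The degree is now < 2, so this is the remainder. Hence a · b ≡ 24·x + 35 in Q[x]/(f).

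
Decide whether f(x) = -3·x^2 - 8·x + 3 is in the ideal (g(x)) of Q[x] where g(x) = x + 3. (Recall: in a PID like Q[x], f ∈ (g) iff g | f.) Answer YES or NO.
YES

In Q[x] the ideal (g) consists of all multiples of g, so f ∈ (g) iff g | f, i.e. iff the remainder of f on division by g is 0. Divide f by g (g is monic, so eliminate the leading term of the running remainder at each step):
  leading term -3·x^2: subtract (-3·x)·g(x) = -3·x^2 - 9·x, leaving x + 3
  leading term x: subtract (1)·g(x) = x + 3, leaving 0
The remainder is 0, so f(x) = g(x) · h(x) with h(x) = 1 - 3·x. Hence g | f, i.e. f ∈ (g).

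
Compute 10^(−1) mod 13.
10^(−1) ≡ 4 (mod 13)

Apply the extended Euclidean algorithm to (13, 10), tracking rows (r, s, t) with s·13 + t·10 = r. Each division r_prev = q·r_cur + r_new produces the new row as (previous row) − q·(current row):
  row A: (13, 1, 0)   [1·13 + 0·10 = 13]
  row B: (10, 0, 1)   [0·13 + 1·10 = 10]
  13 = 1·10 + 3   → row C = row A − 1·row B = (3, 1, −1)   [check: 1·13 − 1·10 = 3]
  10 = 3·3 + 1   → row D = row B − 3·row C = (1, −3, 4)   [check: −3·13 + 4·10 = 1]
  3 = 3·1 + 0   → remainder 0, stop. gcd = 1 (last nonzero row D).
The gcd is 1, so 10 is invertible mod 13. The last nonzero row gives −3·13 + 4·10 = 1, so t = 4. So 10^(−1) ≡ 4 (mod 13). Verify: 10 · 4 = 40 ≡ 1 (mod 13). ✓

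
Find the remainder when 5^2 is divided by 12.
1

Use repeated squaring. Binary(2) = 10. Walk through the bits of the exponent 2 left-to-right: at each bit after the leading one, square the running value, then multiply by 5 if the bit is 1 (always reducing mod 12):
  bit 1 = 1 (leading): start with 5.
  bit 2 = 0: square 5^2 = 25 ≡ 1 (mod 12).
Final value: 5^2 ≡ 1 (mod 12).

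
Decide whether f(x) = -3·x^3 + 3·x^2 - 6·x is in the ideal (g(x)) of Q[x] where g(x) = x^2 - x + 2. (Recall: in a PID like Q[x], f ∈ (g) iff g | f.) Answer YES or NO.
In Q[x] the ideal (g) consists of all multiples of g, so f ∈ (g) iff g | f, i.e. iff the remainder of f on division by g is 0. Divide f by g (g is monic, so eliminate the leading term of the running remainder at each step):
  leading term -3·x^3: subtract (-3·x)·g(x) = -3·x^3 + 3·x^2 - 6·x, leaving 0
The remainder is 0, so f(x) = g(x) · h(x) with h(x) = -3·x. Hence g | f, i.e. f ∈ (g).

Final answer: YES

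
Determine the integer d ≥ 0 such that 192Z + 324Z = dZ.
In the PID Z, (a, b) is generated by gcd(a, b). Compute gcd(324, 192) with the extended Euclidean algorithm, tracking rows (r, s, t) with s·324 + t·192 = r:
  row A: (324, 1, 0)   [1·324 + 0·192 = 324]
  row B: (192, 0, 1)   [0·324 + 1·192 = 192]
  324 = 1·192 + 132   → row C = row A − 1·row B = (132, 1, −1)   [check: 1·324 − 1·192 = 132]
  192 = 1·132 + 60   → row D = row B − 1·row C = (60, −1, 2)   [check: −1·324 + 2·192 = 60]
  132 = 2·60 + 12   → row E = row C − 2·row D = (12, 3, −5)   [check: 3·324 − 5·192 = 12]
  60 = 5·12 + 0   → remainder 0, stop. gcd = 12 (last nonzero row E).
So gcd(192, 324) = 12, with Bézout identity 3·324 − 5·192 = 12. Containment (⊇): the Bézout identity exhibits 12 as an element of (192, 324), giving (12) ⊆ (192, 324). Containment (⊆): since 12 | 192 and 12 | 324 (192 = 12·16, 324 = 12·27), every Z-linear combination of 192 and 324 is divisible by 12, so (192, 324) ⊆ (12). Therefore (192, 324) = (12), d = 12.

Final answer: (192, 324) = (12); d = 12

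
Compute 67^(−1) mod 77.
Apply the extended Euclidean algorithm to (77, 67), tracking rows (r, s, t) with s·77 + t·67 = r. Each division r_prev = q·r_cur + r_new produces the new row as (previous row) − q·(current row):
  row A: (77, 1, 0)   [1·77 + 0·67 = 77]
  row B: (67, 0, 1)   [0·77 + 1·67 = 67]
  77 = 1·67 + 10   → row C = row A − 1·row B = (10, 1, −1)   [check: 1·77 − 1·67 = 10]
  67 = 6·10 + 7   → row D = row B − 6·row C = (7, −6, 7)   [check: −6·77 + 7·67 = 7]
  10 = 1·7 + 3   → row E = row C − 1·row D = (3, 7, −8)   [check: 7·77 − 8·67 = 3]
  7 = 2·3 + 1   → row F = row D − 2·row E = (1, −20, 23)   [check: −20·77 + 23·67 = 1]
  3 = 3·1 + 0   → remainder 0, stop. gcd = 1 (last nonzero row F).
The gcd is 1, so 67 is invertible mod 77. The last nonzero row gives −20·77 + 23·67 = 1, so t = 23. So 67^(−1) ≡ 23 (mod 77). Verify: 67 · 23 = 1541 ≡ 1 (mod 77). ✓

Final answer: 67^(−1) ≡ 23 (mod 77)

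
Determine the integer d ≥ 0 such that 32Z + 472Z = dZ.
In the PID Z, (a, b) is generated by gcd(a, b). Compute gcd(472, 32) with the extended Euclidean algorithm, tracking rows (r, s, t) with s·472 + t·32 = r:
  row A: (472, 1, 0)   [1·472 + 0·32 = 472]
  row B: (32, 0, 1)   [0·472 + 1·32 = 32]
  472 = 14·32 + 24   → row C = row A − 14·row B = (24, 1, −14)   [check: 1·472 − 14·32 = 24]
  32 = 1·24 + 8   → row D = row B − 1·row C = (8, −1, 15)   [check: −1·472 + 15·32 = 8]
  24 = 3·8 + 0   → remainder 0, stop. gcd = 8 (last nonzero row D).
So gcd(32, 472) = 8, with Bézout identity −1·472 + 15·32 = 8. Containment (⊇): the Bézout identity exhibits 8 as an element of (32, 472), giving (8) ⊆ (32, 472). Containment (⊆): since 8 | 32 and 8 | 472 (32 = 8·4, 472 = 8·59), every Z-linear combination of 32 and 472 is divisible by 8, so (32, 472) ⊆ (8). Therefore (32, 472) = (8), d = 8.

Final answer: (32, 472) = (8); d = 8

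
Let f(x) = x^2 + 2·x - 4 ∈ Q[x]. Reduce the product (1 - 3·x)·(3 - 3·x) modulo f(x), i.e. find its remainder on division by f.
First multiply in Q[x] without reducing: a · b = 9·x^2 - 12·x + 3. Now divide by f(x) = x^2 + 2·x - 4, eliminating the leading term at each step:
  leading term 9·x^2: subtract (9)·f(x) = 9·x^2 + 18·x - 36, leaving 39 - 30·x
The degree is now < 2, so this is the remainder. Hence a · b ≡ 39 - 30·x in Q[x]/(f).

Final answer: a · b ≡ 39 - 30·x (mod f(x))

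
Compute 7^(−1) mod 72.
7^(−1) ≡ 31 (mod 72)

Apply the extended Euclidean algorithm to (72, 7), tracking rows (r, s, t) with s·72 + t·7 = r. Each division r_prev = q·r_cur + r_new produces the new row as (previous row) − q·(current row):
  row A: (72, 1, 0)   [1·72 + 0·7 = 72]
  row B: (7, 0, 1)   [0·72 + 1·7 = 7]
  72 = 10·7 + 2   → row C = row A − 10·row B = (2, 1, −10)   [check: 1·72 − 10·7 = 2]
  7 = 3·2 + 1   → row D = row B − 3·row C = (1, −3, 31)   [check: −3·72 + 31·7 = 1]
  2 = 2·1 + 0   → remainder 0, stop. gcd = 1 (last nonzero row D).
The gcd is 1, so 7 is invertible mod 72. The last nonzero row gives −3·72 + 31·7 = 1, so t = 31. So 7^(−1) ≡ 31 (mod 72). Verify: 7 · 31 = 217 ≡ 1 (mod 72). ✓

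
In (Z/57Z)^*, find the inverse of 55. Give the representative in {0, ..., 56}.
Apply the extended Euclidean algorithm to (57, 55), tracking rows (r, s, t) with s·57 + t·55 = r. Each division r_prev = q·r_cur + r_new produces the new row as (previous row) − q·(current row):
  row A: (57, 1, 0)   [1·57 + 0·55 = 57]
  row B: (55, 0, 1)   [0·57 + 1·55 = 55]
  57 = 1·55 + 2   → row C = row A − 1·row B = (2, 1, −1)   [check: 1·57 − 1·55 = 2]
  55 = 27·2 + 1   → row D = row B − 27·row C = (1, −27, 28)   [check: −27·57 + 28·55 = 1]
  2 = 2·1 + 0   → remainder 0, stop. gcd = 1 (last nonzero row D).
The gcd is 1, so 55 is invertible mod 57. The last nonzero row gives −27·57 + 28·55 = 1, so t = 28. So 55^(−1) ≡ 28 (mod 57). Verify: 55 · 28 = 1540 ≡ 1 (mod 57). ✓

Final answer: 55^(−1) ≡ 28 (mod 57)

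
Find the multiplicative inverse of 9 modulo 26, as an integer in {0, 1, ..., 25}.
9^(−1) ≡ 3 (mod 26)

Apply the extended Euclidean algorithm to (26, 9), tracking rows (r, s, t) with s·26 + t·9 = r. Each division r_prev = q·r_cur + r_new produces the new row as (previous row) − q·(current row):
  row A: (26, 1, 0)   [1·26 + 0·9 = 26]
  row B: (9, 0, 1)   [0·26 + 1·9 = 9]
  26 = 2·9 + 8   → row C = row A − 2·row B = (8, 1, −2)   [check: 1·26 − 2·9 = 8]
  9 = 1·8 + 1   → row D = row B − 1·row C = (1, −1, 3)   [check: −1·26 + 3·9 = 1]
  8 = 8·1 + 0   → remainder 0, stop. gcd = 1 (last nonzero row D).
The gcd is 1, so 9 is invertible mod 26. The last nonzero row gives −1·26 + 3·9 = 1, so t = 3. So 9^(−1) ≡ 3 (mod 26). Verify: 9 · 3 = 27 ≡ 1 (mod 26). ✓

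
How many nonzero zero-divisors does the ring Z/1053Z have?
Z/1053Z has 404 nonzero zero-divisors

In Z/1053Z each nonzero element is either a unit (gcd with 1053 is 1) or a zero-divisor (gcd > 1). The number of units is φ(1053): factorise 1053 = 3^4 · 13, so φ(1053) = (3^4 − 3^3) · (13 − 1) = 54 · 12 = 648. The nonzero elements number 1053 − 1 = 1052. Hence the nonzero zero-divisors number 1052 − 648 = 404.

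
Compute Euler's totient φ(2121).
φ(2121) = 1200

φ is multiplicative, with φ(p^e) = p^e − p^(e−1). Factorise 2121 = 3 · 7 · 101. Then
  φ(2121) = (3 − 1) · (7 − 1) · (101 − 1) = 2 · 6 · 100 = 1200.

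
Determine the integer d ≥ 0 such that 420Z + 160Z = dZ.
(420, 160) = (20); d = 20

In the PID Z, (a, b) is generated by gcd(a, b). Compute gcd(420, 160) with the extended Euclidean algorithm, tracking rows (r, s, t) with s·420 + t·160 = r:
  row A: (420, 1, 0)   [1·420 + 0·160 = 420]
  row B: (160, 0, 1)   [0·420 + 1·160 = 160]
  420 = 2·160 + 100   → row C = row A − 2·row B = (100, 1, −2)   [check: 1·420 − 2·160 = 100]
  160 = 1·100 + 60   → row D = row B − 1·row C = (60, −1, 3)   [check: −1·420 + 3·160 = 60]
  100 = 1·60 + 40   → row E = row C − 1·row D = (40, 2, −5)   [check: 2·420 − 5·160 = 40]
  60 = 1·40 + 20   → row F = row D − 1·row E = (20, −3, 8)   [check: −3·420 + 8·160 = 20]
  40 = 2·20 + 0   → remainder 0, stop. gcd = 20 (last nonzero row F).
So gcd(420, 160) = 20, with Bézout identity −3·420 + 8·160 = 20. Containment (⊇): the Bézout identity exhibits 20 as an element of (420, 160), giving (20) ⊆ (420, 160). Containment (⊆): since 20 | 420 and 20 | 160 (420 = 20·21, 160 = 20·8), every Z-linear combination of 420 and 160 is divisible by 20, so (420, 160) ⊆ (20). Therefore (420, 160) = (20), d = 20.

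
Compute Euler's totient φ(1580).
φ(1580) = 624

φ is multiplicative, with φ(p^e) = p^e − p^(e−1). Factorise 1580 = 2^2 · 5 · 79. Then
  φ(1580) = (2^2 − 2^1) · (5 − 1) · (79 − 1) = 2 · 4 · 78 = 624.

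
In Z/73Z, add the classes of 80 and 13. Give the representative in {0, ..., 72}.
Reduce the summands first: 80 ≡ 7 (mod 73), so 80 + 13 ≡ 7 + 13 (mod 73). 7 + 13 = 20; 20 = 0·73 + 20, so (80 + 13) mod 73 = 20.

Final answer: 20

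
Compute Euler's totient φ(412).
φ(412) = 204

φ is multiplicative, with φ(p^e) = p^e − p^(e−1). Factorise 412 = 2^2 · 103. Then
  φ(412) = (2^2 − 2^1) · (103 − 1) = 2 · 102 = 204.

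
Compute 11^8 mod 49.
2

Use repeated squaring. Binary(8) = 1000. Walk through the bits of the exponent 8 left-to-right: at each bit after the leading one, square the running value, then multiply by 11 if the bit is 1 (always reducing mod 49):
  bit 1 = 1 (leading): start with 11.
  bit 2 = 0: square 11^2 = 121 ≡ 23 (mod 49).
  bit 3 = 0: square 23^2 = 529 ≡ 39 (mod 49).
  bit 4 = 0: square 39^2 = 1521 ≡ 2 (mod 49).
Final value: 11^8 ≡ 2 (mod 49).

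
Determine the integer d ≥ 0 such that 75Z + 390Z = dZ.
(75, 390) = (15); d = 15

In the PID Z, (a, b) is generated by gcd(a, b). Compute gcd(390, 75) with the extended Euclidean algorithm, tracking rows (r, s, t) with s·390 + t·75 = r:
  row A: (390, 1, 0)   [1·390 + 0·75 = 390]
  row B: (75, 0, 1)   [0·390 + 1·75 = 75]
  390 = 5·75 + 15   → row C = row A − 5·row B = (15, 1, −5)   [check: 1·390 − 5·75 = 15]
  75 = 5·15 + 0   → remainder 0, stop. gcd = 15 (last nonzero row C).
So gcd(75, 390) = 15, with Bézout identity 1·390 − 5·75 = 15. Containment (⊇): the Bézout identity exhibits 15 as an element of (75, 390), giving (15) ⊆ (75, 390). Containment (⊆): since 15 | 75 and 15 | 390 (75 = 15·5, 390 = 15·26), every Z-linear combination of 75 and 390 is divisible by 15, so (75, 390) ⊆ (15). Therefore (75, 390) = (15), d = 15.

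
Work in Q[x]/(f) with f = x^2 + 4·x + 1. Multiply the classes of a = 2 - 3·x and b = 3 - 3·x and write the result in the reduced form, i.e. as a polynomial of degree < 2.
First multiply in Q[x] without reducing: a · b = 9·x^2 - 15·x + 6. Now divide by f(x) = x^2 + 4·x + 1, eliminating the leading term at each step:
  leading term 9·x^2: subtract (9)·f(x) = 9·x^2 + 36·x + 9, leaving -51·x - 3
The degree is now < 2, so this is the remainder. Hence a · b ≡ -51·x - 3 in Q[x]/(f).

Final answer: a · b ≡ -51·x - 3 (mod f(x))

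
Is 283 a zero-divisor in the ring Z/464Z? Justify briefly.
gcd(283, 464) = 1, so 283 is a unit in Z/464Z (it has a multiplicative inverse). A unit cannot be a zero-divisor: if 283·b ≡ 0 then multiplying both sides by 283^(−1) gives b ≡ 0. So 283 is not a zero-divisor.

Final answer: NO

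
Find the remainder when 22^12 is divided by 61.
Use repeated squaring. Binary(12) = 1100. Walk through the bits of the exponent 12 left-to-right: at each bit after the leading one, square the running value, then multiply by 22 if the bit is 1 (always reducing mod 61):
  bit 1 = 1 (leading): start with 22.
  bit 2 = 1: square 22^2 = 484 ≡ 57; bit is 1, so multiply 57·22 = 1254 ≡ 34 (mod 61).
  bit 3 = 0: square 34^2 = 1156 ≡ 58 (mod 61).
  bit 4 = 0: square 58^2 = 3364 ≡ 9 (mod 61).
Final value: 22^12 ≡ 9 (mod 61).

Final answer: 9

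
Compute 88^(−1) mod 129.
Apply the extended Euclidean algorithm to (129, 88), tracking rows (r, s, t) with s·129 + t·88 = r. Each division r_prev = q·r_cur + r_new produces the new row as (previous row) − q·(current row):
  row A: (129, 1, 0)   [1·129 + 0·88 = 129]
  row B: (88, 0, 1)   [0·129 + 1·88 = 88]
  129 = 1·88 + 41   → row C = row A − 1·row B = (41, 1, −1)   [check: 1·129 − 1·88 = 41]
  88 = 2·41 + 6   → row D = row B − 2·row C = (6, −2, 3)   [check: −2·129 + 3·88 = 6]
  41 = 6·6 + 5   → row E = row C − 6·row D = (5, 13, −19)   [check: 13·129 − 19·88 = 5]
  6 = 1·5 + 1   → row F = row D − 1·row E = (1, −15, 22)   [check: −15·129 + 22·88 = 1]
  5 = 5·1 + 0   → remainder 0, stop. gcd = 1 (last nonzero row F).
The gcd is 1, so 88 is invertible mod 129. The last nonzero row gives −15·129 + 22·88 = 1, so t = 22. So 88^(−1) ≡ 22 (mod 129). Verify: 88 · 22 = 1936 ≡ 1 (mod 129). ✓

Final answer: 88^(−1) ≡ 22 (mod 129)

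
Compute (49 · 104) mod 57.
23

Reduce the factors first: 104 ≡ 47 (mod 57), so 49 · 104 ≡ 49 · 47 (mod 57). 49 · 47 = 2303. Dividing by 57: 2303 = 40·57 + 23. So (49 · 104) mod 57 = 23.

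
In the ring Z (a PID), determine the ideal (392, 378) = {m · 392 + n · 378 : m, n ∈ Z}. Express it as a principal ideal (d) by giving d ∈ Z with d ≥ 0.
In the PID Z, (a, b) is generated by gcd(a, b). Compute gcd(392, 378) with the extended Euclidean algorithm, tracking rows (r, s, t) with s·392 + t·378 = r:
  row A: (392, 1, 0)   [1·392 + 0·378 = 392]
  row B: (378, 0, 1)   [0·392 + 1·378 = 378]
  392 = 1·378 + 14   → row C = row A − 1·row B = (14, 1, −1)   [check: 1·392 − 1·378 = 14]
  378 = 27·14 + 0   → remainder 0, stop. gcd = 14 (last nonzero row C).
So gcd(392, 378) = 14, with Bézout identity 1·392 − 1·378 = 14. Containment (⊇): the Bézout identity exhibits 14 as an element of (392, 378), giving (14) ⊆ (392, 378). Containment (⊆): since 14 | 392 and 14 | 378 (392 = 14·28, 378 = 14·27), every Z-linear combination of 392 and 378 is divisible by 14, so (392, 378) ⊆ (14). Therefore (392, 378) = (14), d = 14.

Final answer: (392, 378) = (14); d = 14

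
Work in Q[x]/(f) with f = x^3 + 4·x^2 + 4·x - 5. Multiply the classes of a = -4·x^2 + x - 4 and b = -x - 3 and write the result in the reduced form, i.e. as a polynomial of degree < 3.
First multiply in Q[x] without reducing: a · b = 4·x^3 + 11·x^2 + x + 12. Now divide by f(x) = x^3 + 4·x^2 + 4·x - 5, eliminating the leading term at each step:
  leading term 4·x^3: subtract (4)·f(x) = 4·x^3 + 16·x^2 + 16·x - 20, leaving -5·x^2 - 15·x + 32
The degree is now < 3, so this is the remainder. Hence a · b ≡ -5·x^2 - 15·x + 32 in Q[x]/(f).

Final answer: a · b ≡ -5·x^2 - 15·x + 32 (mod f(x))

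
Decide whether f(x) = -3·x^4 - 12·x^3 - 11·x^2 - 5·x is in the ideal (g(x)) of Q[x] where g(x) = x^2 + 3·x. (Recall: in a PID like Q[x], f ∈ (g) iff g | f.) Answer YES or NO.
In Q[x] the ideal (g) consists of all multiples of g, so f ∈ (g) iff g | f, i.e. iff the remainder of f on division by g is 0. Divide f by g (g is monic, so eliminate the leading term of the running remainder at each step):
  leading term -3·x^4: subtract (-3·x^2)·g(x) = -3·x^4 - 9·x^3, leaving -3·x^3 - 11·x^2 - 5·x
  leading term -3·x^3: subtract (-3·x)·g(x) = -3·x^3 - 9·x^2, leaving -2·x^2 - 5·x
  leading term -2·x^2: subtract (-2)·g(x) = -2·x^2 - 6·x, leaving x
The remainder r(x) = x ≠ 0 (and deg r < deg g), so g ∤ f, i.e. f ∉ (g).

Final answer: NO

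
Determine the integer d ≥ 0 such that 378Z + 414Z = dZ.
(378, 414) = (18); d = 18

In the PID Z, (a, b) is generated by gcd(a, b). Compute gcd(414, 378) with the extended Euclidean algorithm, tracking rows (r, s, t) with s·414 + t·378 = r:
  row A: (414, 1, 0)   [1·414 + 0·378 = 414]
  row B: (378, 0, 1)   [0·414 + 1·378 = 378]
  414 = 1·378 + 36   → row C = row A − 1·row B = (36, 1, −1)   [check: 1·414 − 1·378 = 36]
  378 = 10·36 + 18   → row D = row B − 10·row C = (18, −10, 11)   [check: −10·414 + 11·378 = 18]
  36 = 2·18 + 0   → remainder 0, stop. gcd = 18 (last nonzero row D).
So gcd(378, 414) = 18, with Bézout identity −10·414 + 11·378 = 18. Containment (⊇): the Bézout identity exhibits 18 as an element of (378, 414), giving (18) ⊆ (378, 414). Containment (⊆): since 18 | 378 and 18 | 414 (378 = 18·21, 414 = 18·23), every Z-linear combination of 378 and 414 is divisible by 18, so (378, 414) ⊆ (18). Therefore (378, 414) = (18), d = 18.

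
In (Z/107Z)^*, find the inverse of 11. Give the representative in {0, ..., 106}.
Apply the extended Euclidean algorithm to (107, 11), tracking rows (r, s, t) with s·107 + t·11 = r. Each division r_prev = q·r_cur + r_new produces the new row as (previous row) − q·(current row):
  row A: (107, 1, 0)   [1·107 + 0·11 = 107]
  row B: (11, 0, 1)   [0·107 + 1·11 = 11]
  107 = 9·11 + 8   → row C = row A − 9·row B = (8, 1, −9)   [check: 1·107 − 9·11 = 8]
  11 = 1·8 + 3   → row D = row B − 1·row C = (3, −1, 10)   [check: −1·107 + 10·11 = 3]
  8 = 2·3 + 2   → row E = row C − 2·row D = (2, 3, −29)   [check: 3·107 − 29·11 = 2]
  3 = 1·2 + 1   → row F = row D − 1·row E = (1, −4, 39)   [check: −4·107 + 39·11 = 1]
  2 = 2·1 + 0   → remainder 0, stop. gcd = 1 (last nonzero row F).
The gcd is 1, so 11 is invertible mod 107. The last nonzero row gives −4·107 + 39·11 = 1, so t = 39. So 11^(−1) ≡ 39 (mod 107). Verify: 11 · 39 = 429 ≡ 1 (mod 107). ✓

Final answer: 11^(−1) ≡ 39 (mod 107)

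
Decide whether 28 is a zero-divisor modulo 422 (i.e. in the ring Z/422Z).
YES

gcd(28, 422) = 2 > 1, so 28 is not a unit in Z/422Z. In Z/nZ every nonzero non-unit is a zero-divisor: explicitly, take b = 422/gcd = 211 ≠ 0 (mod 422); then 28·211 = 5908 = 14·422, i.e. 28·211 ≡ 0 (mod 422). So 28 is a zero-divisor.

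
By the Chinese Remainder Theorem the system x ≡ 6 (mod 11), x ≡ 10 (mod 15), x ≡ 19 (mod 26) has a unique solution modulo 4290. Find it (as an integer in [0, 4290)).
x ≡ 3295 (mod 4290); the representative in [0, 4290) is 3295

The moduli 11, 15, 26 are pairwise coprime, so by the CRT there is a unique solution mod 11·15·26 = 4290.
Solve by successive substitution. Start with x ≡ 6 (mod 11).
  Combine with x ≡ 10 (mod 15): write x = 6 + 11·t and require 6 + 11·t ≡ 10 (mod 15), i.e. 11·t ≡ 10 − 6 ≡ 4 (mod 15). Since 11^(−1) ≡ 11 (mod 15), t ≡ 11·4 ≡ 14 (mod 15). So x ≡ 6 + 11·14 = 160 (mod 165).
  Combine with x ≡ 19 (mod 26): write x = 160 + 165·t and require 160 + 165·t ≡ 19 (mod 26), i.e. 165·t ≡ 19 − 160 ≡ 15 (mod 26). Since 165^(−1) ≡ 3 (mod 26) (165 ≡ 9 (mod 26)), t ≡ 3·15 ≡ 19 (mod 26). So x ≡ 160 + 165·19 = 3295 (mod 4290).
Unique solution in [0, 4290): x = 3295.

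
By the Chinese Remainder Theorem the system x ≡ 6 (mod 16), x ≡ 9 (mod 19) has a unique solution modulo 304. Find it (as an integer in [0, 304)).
The moduli 16, 19 are pairwise coprime, so by the CRT there is a unique solution mod 16·19 = 304.
Solve by successive substitution. Start with x ≡ 6 (mod 16).
  Combine with x ≡ 9 (mod 19): write x = 6 + 16·t and require 6 + 16·t ≡ 9 (mod 19), i.e. 16·t ≡ 9 − 6 ≡ 3 (mod 19). Since 16^(−1) ≡ 6 (mod 19), t ≡ 6·3 ≡ 18 (mod 19). So x ≡ 6 + 16·18 = 294 (mod 304).
Unique solution in [0, 304): x = 294.

Final answer: x ≡ 294 (mod 304); the representative in [0, 304) is 294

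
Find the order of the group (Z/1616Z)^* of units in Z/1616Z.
(Z/1616Z)^* consists of the classes a with gcd(a, 1616) = 1, so its order is φ(1616). φ is multiplicative, with φ(p^e) = p^e − p^(e−1). Factorise 1616 = 2^4 · 101. Then
  φ(1616) = (2^4 − 2^3) · (101 − 1) = 8 · 100 = 800.
Thus |(Z/1616Z)^*| = 800.

Final answer: |(Z/1616Z)^*| = 800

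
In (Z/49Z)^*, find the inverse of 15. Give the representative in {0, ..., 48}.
15^(−1) ≡ 36 (mod 49)

Apply the extended Euclidean algorithm to (49, 15), tracking rows (r, s, t) with s·49 + t·15 = r. Each division r_prev = q·r_cur + r_new produces the new row as (previous row) − q·(current row):
  row A: (49, 1, 0)   [1·49 + 0·15 = 49]
  row B: (15, 0, 1)   [0·49 + 1·15 = 15]
  49 = 3·15 + 4   → row C = row A − 3·row B = (4, 1, −3)   [check: 1·49 − 3·15 = 4]
  15 = 3·4 + 3   → row D = row B − 3·row C = (3, −3, 10)   [check: −3·49 + 10·15 = 3]
  4 = 1·3 + 1   → row E = row C − 1·row D = (1, 4, −13)   [check: 4·49 − 13·15 = 1]
  3 = 3·1 + 0   → remainder 0, stop. gcd = 1 (last nonzero row E).
The gcd is 1, so 15 is invertible mod 49. The last nonzero row gives 4·49 − 13·15 = 1, so t = −13. So 15^(−1) ≡ −13 ≡ 36 (mod 49). Verify: 15 · 36 = 540 ≡ 1 (mod 49). ✓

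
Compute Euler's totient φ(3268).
φ is multiplicative, with φ(p^e) = p^e − p^(e−1). Factorise 3268 = 2^2 · 19 · 43. Then
  φ(3268) = (2^2 − 2^1) · (19 − 1) · (43 − 1) = 2 · 18 · 42 = 1512.

Final answer: φ(3268) = 1512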